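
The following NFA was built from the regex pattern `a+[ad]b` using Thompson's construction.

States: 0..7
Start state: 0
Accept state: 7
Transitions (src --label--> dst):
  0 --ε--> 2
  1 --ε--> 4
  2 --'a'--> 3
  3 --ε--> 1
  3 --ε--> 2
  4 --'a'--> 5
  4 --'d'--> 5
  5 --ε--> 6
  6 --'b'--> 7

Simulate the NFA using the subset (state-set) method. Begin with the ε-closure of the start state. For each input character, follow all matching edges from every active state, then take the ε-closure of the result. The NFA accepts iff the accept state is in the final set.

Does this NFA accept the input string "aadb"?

start: ε-closure({0}) = {0,2}
'a' @ 1: {1,2,3,4}
'a' @ 2: {1,2,3,4,5,6}
'd' @ 3: {5,6}
'b' @ 4: {7}  [accepting]
end set {7} — state 7 in

Answer: ACCEPT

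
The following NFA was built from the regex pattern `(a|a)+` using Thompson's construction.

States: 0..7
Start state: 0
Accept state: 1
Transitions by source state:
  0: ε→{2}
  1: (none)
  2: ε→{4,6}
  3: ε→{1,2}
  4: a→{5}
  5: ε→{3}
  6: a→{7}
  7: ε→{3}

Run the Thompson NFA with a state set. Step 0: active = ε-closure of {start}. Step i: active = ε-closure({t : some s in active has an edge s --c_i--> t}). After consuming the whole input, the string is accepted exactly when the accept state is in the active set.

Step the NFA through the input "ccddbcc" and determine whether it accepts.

Answer: REJECT

Derivation:
initial (ε-close {0}): {0,2,4,6}
'c' @ 1: {}  — no active states
rest 'cddbcc' ignored (set empty)
final: {}; accept 1 not in set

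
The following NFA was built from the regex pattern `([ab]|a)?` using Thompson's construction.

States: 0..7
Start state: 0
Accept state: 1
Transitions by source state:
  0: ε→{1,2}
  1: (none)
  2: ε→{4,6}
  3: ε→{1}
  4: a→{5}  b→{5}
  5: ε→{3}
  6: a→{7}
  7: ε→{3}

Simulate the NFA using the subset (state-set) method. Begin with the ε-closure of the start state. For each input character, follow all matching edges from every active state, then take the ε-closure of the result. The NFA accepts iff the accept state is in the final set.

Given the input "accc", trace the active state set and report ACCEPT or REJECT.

Answer: REJECT

Trace:
initial (ε-close {0}): {0,1,2,4,6}
'a' @ 1: {1,3,5,7}  (accept∈set)
'c' @ 2: {}  — dead — no transitions
rest 'cc' ignored (set empty)
final: {}; accept 1 not in set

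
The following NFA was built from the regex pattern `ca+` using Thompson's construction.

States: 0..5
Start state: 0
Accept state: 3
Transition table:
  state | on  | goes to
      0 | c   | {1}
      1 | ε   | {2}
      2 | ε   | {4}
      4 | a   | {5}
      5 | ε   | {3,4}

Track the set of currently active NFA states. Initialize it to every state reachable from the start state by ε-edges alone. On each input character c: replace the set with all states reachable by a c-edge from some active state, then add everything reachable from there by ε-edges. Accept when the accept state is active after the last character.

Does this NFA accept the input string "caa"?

Answer: ACCEPT

Derivation:
initial (ε-close {0}): {0}
'c' @ 1: {1,2,4}
'a' @ 2: {3,4,5}  [accepting]
'a' @ 3: {3,4,5}  [accepting]
end set {3,4,5} — state 3 in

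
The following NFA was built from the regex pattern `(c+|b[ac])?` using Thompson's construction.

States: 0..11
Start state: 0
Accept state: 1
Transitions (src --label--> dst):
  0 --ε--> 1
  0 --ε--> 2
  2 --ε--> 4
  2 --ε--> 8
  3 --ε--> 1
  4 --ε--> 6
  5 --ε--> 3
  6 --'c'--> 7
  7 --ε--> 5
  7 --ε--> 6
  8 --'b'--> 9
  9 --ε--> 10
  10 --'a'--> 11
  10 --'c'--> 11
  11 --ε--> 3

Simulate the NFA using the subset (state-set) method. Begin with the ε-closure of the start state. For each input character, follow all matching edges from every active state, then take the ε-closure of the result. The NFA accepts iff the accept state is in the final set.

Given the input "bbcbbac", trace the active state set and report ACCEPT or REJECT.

Answer: REJECT

Steps:
S₀ = ε-closure({0}) = {0,1,2,4,6,8}
'b' @ 1: {9,10}
'b' @ 2: {}  — no active states
rest 'cbbac' ignored (set empty)
after full input: {}  (accept=1 not in)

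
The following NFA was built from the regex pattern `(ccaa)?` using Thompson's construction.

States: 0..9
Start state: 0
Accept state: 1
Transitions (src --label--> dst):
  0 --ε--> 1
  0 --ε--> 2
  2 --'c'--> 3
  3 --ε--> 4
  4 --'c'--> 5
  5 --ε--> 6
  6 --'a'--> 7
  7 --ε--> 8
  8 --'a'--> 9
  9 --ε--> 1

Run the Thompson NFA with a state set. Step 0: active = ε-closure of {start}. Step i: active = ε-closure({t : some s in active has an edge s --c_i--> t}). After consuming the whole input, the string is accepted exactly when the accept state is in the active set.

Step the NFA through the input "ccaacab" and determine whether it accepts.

initial (ε-close {0}): {0,1,2}
'c' @ 1: {3,4}
'c' @ 2: {5,6}
'a' @ 3: {7,8}
'a' @ 4: {1,9}  (accept∈set)
'c' @ 5: {}  — no active states
rest 'ab' ignored (set empty)
final: {}; accept 1 not in set

Answer: REJECT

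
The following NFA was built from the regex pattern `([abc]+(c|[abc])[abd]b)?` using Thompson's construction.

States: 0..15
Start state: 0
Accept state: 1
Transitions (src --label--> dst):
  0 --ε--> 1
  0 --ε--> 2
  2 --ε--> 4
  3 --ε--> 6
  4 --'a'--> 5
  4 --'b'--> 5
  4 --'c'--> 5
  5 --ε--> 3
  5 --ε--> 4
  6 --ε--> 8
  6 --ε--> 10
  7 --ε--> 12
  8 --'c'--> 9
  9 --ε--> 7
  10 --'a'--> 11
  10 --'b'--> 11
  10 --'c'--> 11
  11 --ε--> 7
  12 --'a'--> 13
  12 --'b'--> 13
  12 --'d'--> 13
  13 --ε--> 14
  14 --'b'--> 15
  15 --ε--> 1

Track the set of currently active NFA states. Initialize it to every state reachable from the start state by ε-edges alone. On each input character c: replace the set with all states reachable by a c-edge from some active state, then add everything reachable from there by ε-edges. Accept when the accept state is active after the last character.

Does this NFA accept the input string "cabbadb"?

S₀ = ε-closure({0}) = {0,1,2,4}
'c' @ 1: {3,4,5,6,8,10}
'a' @ 2: {3,4,5,6,7,8,10,11,12}
'b' @ 3: {3,4,5,6,7,8,10,11,12,13,14}
'b' @ 4: {1,3,4,5,6,7,8,10,11,12,13,14,15}  (accept∈set)
'a' @ 5: {3,4,5,6,7,8,10,11,12,13,14}
'd' @ 6: {13,14}
'b' @ 7: {1,15}  (accept∈set)
end set {1,15} — state 1 in

Answer: ACCEPT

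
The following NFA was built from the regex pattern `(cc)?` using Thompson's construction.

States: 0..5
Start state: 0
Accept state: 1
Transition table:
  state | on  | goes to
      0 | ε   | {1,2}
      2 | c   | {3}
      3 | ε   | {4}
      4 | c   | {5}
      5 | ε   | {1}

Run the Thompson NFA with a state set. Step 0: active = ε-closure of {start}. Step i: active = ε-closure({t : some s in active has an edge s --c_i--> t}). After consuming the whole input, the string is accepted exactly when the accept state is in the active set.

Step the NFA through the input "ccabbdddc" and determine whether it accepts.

Answer: REJECT

Derivation:
initial (ε-close {0}): {0,1,2}
'c' @ 1: {3,4}
'c' @ 2: {1,5}  [accepting]
'a' @ 3: {}  — no active states
rest 'bbdddc' ignored (set empty)
after full input: {}  (accept=1 not in)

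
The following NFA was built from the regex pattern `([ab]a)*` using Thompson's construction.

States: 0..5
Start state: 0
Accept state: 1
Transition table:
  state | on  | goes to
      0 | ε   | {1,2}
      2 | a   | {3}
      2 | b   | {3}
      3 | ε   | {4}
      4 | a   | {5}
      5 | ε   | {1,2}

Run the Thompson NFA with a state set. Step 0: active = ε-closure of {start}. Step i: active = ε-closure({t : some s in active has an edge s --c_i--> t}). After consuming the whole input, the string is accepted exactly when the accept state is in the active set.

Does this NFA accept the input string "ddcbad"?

Answer: REJECT

Trace:
S₀ = ε-closure({0}) = {0,1,2}
'd' @ 1: {}  — state set empty
rest 'dcbad' ignored (set empty)
final: {}; accept 1 not in set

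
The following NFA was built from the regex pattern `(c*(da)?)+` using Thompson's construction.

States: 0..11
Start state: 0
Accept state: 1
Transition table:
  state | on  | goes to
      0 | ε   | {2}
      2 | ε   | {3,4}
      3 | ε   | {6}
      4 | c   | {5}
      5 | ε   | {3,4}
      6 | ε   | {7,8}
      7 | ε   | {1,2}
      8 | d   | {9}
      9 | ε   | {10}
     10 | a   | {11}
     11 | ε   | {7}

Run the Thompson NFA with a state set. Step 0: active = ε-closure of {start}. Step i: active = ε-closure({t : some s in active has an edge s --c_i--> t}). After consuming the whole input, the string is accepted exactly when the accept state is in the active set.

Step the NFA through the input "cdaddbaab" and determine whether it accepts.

Answer: REJECT

Steps:
start: ε-closure({0}) = {0,1,2,3,4,6,7,8}
'c' @ 1: {1,2,3,4,5,6,7,8}  [accepting]
'd' @ 2: {9,10}
'a' @ 3: {1,2,3,4,6,7,8,11}  [accepting]
'd' @ 4: {9,10}
'd' @ 5: {}  — dead — no transitions
rest 'baab' ignored (set empty)
final: {}; accept 1 not in set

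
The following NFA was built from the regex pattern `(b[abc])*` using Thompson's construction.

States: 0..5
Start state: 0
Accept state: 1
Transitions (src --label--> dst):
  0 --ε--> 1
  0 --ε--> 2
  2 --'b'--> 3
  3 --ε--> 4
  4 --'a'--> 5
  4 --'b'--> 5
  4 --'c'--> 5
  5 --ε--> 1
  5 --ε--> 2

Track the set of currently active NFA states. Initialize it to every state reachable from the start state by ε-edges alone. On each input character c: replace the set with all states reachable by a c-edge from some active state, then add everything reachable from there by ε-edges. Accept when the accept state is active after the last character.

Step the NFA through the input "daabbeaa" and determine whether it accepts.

Answer: REJECT

Trace:
start: ε-closure({0}) = {0,1,2}
'd' @ 1: {}  — state set empty
rest 'aabbeaa' ignored (set empty)
final: {}; accept 1 not in set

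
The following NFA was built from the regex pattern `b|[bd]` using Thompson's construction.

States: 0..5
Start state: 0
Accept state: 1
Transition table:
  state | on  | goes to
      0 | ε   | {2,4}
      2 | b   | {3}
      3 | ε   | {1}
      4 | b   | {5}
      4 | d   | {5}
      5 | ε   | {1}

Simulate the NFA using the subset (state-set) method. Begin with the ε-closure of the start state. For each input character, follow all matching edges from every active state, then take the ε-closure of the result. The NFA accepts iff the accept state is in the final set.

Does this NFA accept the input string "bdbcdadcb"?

start: ε-closure({0}) = {0,2,4}
'b' @ 1: {1,3,5}  ✓accept
'd' @ 2: {}  — dead — no transitions
rest 'bcdadcb' ignored (set empty)
end set {} — state 1 not in

Answer: REJECT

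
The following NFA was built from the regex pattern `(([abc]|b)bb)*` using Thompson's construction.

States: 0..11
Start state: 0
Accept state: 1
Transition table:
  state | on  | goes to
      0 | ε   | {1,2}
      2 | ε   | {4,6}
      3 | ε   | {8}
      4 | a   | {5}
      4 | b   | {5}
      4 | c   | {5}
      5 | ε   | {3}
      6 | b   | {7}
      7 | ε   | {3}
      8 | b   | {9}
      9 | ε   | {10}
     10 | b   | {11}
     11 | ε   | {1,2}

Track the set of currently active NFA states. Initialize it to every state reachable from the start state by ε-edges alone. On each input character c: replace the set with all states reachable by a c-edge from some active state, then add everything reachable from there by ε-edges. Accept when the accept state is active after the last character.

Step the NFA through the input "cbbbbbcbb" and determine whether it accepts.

Answer: ACCEPT

Derivation:
S₀ = ε-closure({0}) = {0,1,2,4,6}
'c' @ 1: {3,5,8}
'b' @ 2: {9,10}
'b' @ 3: {1,2,4,6,11}  [accepting]
'b' @ 4: {3,5,7,8}
'b' @ 5: {9,10}
'b' @ 6: {1,2,4,6,11}  [accepting]
'c' @ 7: {3,5,8}
'b' @ 8: {9,10}
'b' @ 9: {1,2,4,6,11}  [accepting]
final: {1,2,4,6,11}; accept 1 in set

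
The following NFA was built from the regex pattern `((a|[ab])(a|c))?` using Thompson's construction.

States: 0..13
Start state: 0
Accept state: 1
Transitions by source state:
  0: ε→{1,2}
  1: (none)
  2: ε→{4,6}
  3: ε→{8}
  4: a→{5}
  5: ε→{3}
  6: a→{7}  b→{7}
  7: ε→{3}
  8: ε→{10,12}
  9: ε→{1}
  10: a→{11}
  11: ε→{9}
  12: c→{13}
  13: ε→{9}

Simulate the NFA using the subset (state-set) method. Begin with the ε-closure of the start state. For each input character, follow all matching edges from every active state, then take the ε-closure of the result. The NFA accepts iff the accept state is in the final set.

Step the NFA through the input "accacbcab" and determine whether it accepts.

S₀ = ε-closure({0}) = {0,1,2,4,6}
'a' @ 1: {3,5,7,8,10,12}
'c' @ 2: {1,9,13}  [accepting]
'c' @ 3: {}  — state set empty
rest 'acbcab' ignored (set empty)
final: {}; accept 1 not in set

Answer: REJECT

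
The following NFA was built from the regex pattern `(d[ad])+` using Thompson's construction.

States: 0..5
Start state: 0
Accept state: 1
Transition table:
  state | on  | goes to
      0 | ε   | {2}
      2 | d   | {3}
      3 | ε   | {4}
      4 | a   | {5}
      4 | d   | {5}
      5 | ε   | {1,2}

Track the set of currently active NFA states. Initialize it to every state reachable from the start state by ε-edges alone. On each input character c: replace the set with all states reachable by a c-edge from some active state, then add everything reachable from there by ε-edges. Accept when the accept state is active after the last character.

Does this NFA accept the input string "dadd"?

start: ε-closure({0}) = {0,2}
'd' @ 1: {3,4}
'a' @ 2: {1,2,5}  ✓accept
'd' @ 3: {3,4}
'd' @ 4: {1,2,5}  ✓accept
end set {1,2,5} — state 1 in

Answer: ACCEPT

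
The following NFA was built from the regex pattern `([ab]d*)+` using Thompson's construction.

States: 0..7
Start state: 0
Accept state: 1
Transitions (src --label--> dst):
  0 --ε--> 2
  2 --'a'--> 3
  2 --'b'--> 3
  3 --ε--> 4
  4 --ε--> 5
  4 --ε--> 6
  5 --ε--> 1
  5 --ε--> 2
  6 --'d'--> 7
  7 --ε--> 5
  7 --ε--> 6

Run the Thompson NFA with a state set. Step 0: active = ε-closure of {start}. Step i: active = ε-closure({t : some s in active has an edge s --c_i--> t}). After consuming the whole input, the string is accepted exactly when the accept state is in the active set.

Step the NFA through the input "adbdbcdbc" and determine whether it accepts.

S₀ = ε-closure({0}) = {0,2}
'a' @ 1: {1,2,3,4,5,6}  [accepting]
'd' @ 2: {1,2,5,6,7}  [accepting]
'b' @ 3: {1,2,3,4,5,6}  [accepting]
'd' @ 4: {1,2,5,6,7}  [accepting]
'b' @ 5: {1,2,3,4,5,6}  [accepting]
'c' @ 6: {}  — dead — no transitions
rest 'dbc' ignored (set empty)
after full input: {}  (accept=1 not in)

Answer: REJECT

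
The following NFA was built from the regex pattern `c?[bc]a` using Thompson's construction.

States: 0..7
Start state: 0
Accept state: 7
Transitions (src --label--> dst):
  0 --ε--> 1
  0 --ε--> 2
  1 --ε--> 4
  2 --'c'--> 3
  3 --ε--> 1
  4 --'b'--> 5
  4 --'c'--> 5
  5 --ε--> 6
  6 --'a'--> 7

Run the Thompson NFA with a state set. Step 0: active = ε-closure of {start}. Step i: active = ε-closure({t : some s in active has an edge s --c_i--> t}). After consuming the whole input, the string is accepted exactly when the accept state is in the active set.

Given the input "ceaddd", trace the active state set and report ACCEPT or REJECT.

initial (ε-close {0}): {0,1,2,4}
'c' @ 1: {1,3,4,5,6}
'e' @ 2: {}  — dead — no transitions
rest 'addd' ignored (set empty)
end set {} — state 7 not in

Answer: REJECT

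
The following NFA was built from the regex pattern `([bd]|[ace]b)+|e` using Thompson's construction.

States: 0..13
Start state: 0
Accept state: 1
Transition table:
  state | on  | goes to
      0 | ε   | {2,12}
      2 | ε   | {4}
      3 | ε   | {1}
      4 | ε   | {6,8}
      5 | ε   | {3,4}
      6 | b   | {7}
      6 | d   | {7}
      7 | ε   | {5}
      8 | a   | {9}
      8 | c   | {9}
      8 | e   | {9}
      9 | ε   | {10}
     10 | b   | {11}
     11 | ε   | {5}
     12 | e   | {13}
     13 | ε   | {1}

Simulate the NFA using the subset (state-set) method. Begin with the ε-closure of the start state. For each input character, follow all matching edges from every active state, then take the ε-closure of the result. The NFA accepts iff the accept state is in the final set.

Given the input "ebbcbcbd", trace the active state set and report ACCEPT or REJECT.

Answer: ACCEPT

Trace:
S₀ = ε-closure({0}) = {0,2,4,6,8,12}
'e' @ 1: {1,9,10,13}  (accept∈set)
'b' @ 2: {1,3,4,5,6,8,11}  (accept∈set)
'b' @ 3: {1,3,4,5,6,7,8}  (accept∈set)
'c' @ 4: {9,10}
'b' @ 5: {1,3,4,5,6,8,11}  (accept∈set)
'c' @ 6: {9,10}
'b' @ 7: {1,3,4,5,6,8,11}  (accept∈set)
'd' @ 8: {1,3,4,5,6,7,8}  (accept∈set)
end set {1,3,4,5,6,7,8} — state 1 in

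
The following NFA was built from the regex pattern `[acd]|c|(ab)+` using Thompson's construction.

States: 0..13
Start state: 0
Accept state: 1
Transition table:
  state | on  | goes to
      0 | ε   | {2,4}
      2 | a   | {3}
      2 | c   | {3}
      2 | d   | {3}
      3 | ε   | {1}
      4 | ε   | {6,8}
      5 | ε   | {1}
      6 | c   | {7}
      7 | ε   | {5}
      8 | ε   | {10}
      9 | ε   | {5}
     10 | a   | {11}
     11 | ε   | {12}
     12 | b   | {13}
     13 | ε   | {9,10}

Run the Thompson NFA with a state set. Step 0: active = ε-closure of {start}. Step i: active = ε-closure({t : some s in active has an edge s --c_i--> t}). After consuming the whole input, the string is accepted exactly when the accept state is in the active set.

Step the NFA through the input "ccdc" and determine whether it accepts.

S₀ = ε-closure({0}) = {0,2,4,6,8,10}
'c' @ 1: {1,3,5,7}  (accept∈set)
'c' @ 2: {}  — no active states
rest 'dc' ignored (set empty)
end set {} — state 1 not in

Answer: REJECT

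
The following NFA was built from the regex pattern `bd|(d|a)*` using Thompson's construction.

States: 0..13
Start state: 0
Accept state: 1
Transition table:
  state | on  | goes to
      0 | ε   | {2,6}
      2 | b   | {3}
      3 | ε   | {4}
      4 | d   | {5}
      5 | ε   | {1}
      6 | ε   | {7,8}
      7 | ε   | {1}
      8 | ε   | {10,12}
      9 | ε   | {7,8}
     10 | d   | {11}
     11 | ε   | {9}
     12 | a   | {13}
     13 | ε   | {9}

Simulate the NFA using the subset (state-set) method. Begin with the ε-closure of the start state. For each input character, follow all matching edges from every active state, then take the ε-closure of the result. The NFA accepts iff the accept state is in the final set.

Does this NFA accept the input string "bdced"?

initial (ε-close {0}): {0,1,2,6,7,8,10,12}
'b' @ 1: {3,4}
'd' @ 2: {1,5}  (accept∈set)
'c' @ 3: {}  — no active states
rest 'ed' ignored (set empty)
after full input: {}  (accept=1 not in)

Answer: REJECT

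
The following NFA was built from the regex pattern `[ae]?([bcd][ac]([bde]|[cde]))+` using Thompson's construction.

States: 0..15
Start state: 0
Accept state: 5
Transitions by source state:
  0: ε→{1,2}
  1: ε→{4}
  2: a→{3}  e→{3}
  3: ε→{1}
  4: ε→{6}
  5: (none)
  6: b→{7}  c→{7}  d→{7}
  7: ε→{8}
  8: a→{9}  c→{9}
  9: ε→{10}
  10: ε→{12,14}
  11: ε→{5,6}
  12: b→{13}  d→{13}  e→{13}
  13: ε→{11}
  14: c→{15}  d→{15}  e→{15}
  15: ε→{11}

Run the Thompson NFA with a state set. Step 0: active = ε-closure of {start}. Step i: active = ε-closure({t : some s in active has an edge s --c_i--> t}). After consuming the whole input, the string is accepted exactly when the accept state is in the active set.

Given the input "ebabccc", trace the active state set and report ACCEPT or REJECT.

start: ε-closure({0}) = {0,1,2,4,6}
'e' @ 1: {1,3,4,6}
'b' @ 2: {7,8}
'a' @ 3: {9,10,12,14}
'b' @ 4: {5,6,11,13}  (accept∈set)
'c' @ 5: {7,8}
'c' @ 6: {9,10,12,14}
'c' @ 7: {5,6,11,15}  (accept∈set)
final: {5,6,11,15}; accept 5 in set

Answer: ACCEPT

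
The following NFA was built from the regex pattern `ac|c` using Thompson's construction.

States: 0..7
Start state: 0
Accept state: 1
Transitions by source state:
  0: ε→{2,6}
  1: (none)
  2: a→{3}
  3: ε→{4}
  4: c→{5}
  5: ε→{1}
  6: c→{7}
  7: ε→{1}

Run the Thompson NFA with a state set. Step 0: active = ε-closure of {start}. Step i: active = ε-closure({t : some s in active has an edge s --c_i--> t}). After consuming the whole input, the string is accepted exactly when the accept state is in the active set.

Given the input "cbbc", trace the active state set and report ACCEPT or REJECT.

initial (ε-close {0}): {0,2,6}
'c' @ 1: {1,7}  (accept∈set)
'b' @ 2: {}  — no active states
rest 'bc' ignored (set empty)
end set {} — state 1 not in

Answer: REJECT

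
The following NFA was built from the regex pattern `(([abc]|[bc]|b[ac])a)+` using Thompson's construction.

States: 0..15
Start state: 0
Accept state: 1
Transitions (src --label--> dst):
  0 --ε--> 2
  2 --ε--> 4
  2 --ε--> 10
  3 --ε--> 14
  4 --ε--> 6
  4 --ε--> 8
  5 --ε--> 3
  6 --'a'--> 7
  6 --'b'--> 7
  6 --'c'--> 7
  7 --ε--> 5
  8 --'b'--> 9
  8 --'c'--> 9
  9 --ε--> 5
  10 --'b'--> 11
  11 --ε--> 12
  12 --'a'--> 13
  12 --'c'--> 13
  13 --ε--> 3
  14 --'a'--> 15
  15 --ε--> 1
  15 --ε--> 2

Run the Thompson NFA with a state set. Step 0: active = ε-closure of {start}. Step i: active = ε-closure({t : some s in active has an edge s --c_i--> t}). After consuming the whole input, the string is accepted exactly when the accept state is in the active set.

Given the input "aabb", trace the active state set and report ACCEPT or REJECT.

initial (ε-close {0}): {0,2,4,6,8,10}
'a' @ 1: {3,5,7,14}
'a' @ 2: {1,2,4,6,8,10,15}  ✓accept
'b' @ 3: {3,5,7,9,11,12,14}
'b' @ 4: {}  — no active states
after full input: {}  (accept=1 not in)

Answer: REJECT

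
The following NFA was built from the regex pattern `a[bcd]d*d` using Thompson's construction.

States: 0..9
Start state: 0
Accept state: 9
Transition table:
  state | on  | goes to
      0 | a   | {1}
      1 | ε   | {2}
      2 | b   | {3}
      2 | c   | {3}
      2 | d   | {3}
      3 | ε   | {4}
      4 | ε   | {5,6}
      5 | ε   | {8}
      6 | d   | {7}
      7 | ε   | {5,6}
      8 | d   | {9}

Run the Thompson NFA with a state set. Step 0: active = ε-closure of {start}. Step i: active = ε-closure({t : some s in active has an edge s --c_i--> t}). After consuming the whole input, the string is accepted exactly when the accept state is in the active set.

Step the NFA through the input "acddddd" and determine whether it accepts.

S₀ = ε-closure({0}) = {0}
'a' @ 1: {1,2}
'c' @ 2: {3,4,5,6,8}
'd' @ 3: {5,6,7,8,9}  [accepting]
'd' @ 4: {5,6,7,8,9}  [accepting]
'd' @ 5: {5,6,7,8,9}  [accepting]
'd' @ 6: {5,6,7,8,9}  [accepting]
'd' @ 7: {5,6,7,8,9}  [accepting]
end set {5,6,7,8,9} — state 9 in

Answer: ACCEPT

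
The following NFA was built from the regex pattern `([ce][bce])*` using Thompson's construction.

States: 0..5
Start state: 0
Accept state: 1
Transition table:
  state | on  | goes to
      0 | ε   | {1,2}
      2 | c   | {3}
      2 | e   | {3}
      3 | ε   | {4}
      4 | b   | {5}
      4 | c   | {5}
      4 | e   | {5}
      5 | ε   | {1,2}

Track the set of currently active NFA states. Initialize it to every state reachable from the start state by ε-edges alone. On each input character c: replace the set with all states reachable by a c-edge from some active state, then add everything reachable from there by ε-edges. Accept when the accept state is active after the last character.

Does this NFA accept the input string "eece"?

Answer: ACCEPT

Derivation:
initial (ε-close {0}): {0,1,2}
'e' @ 1: {3,4}
'e' @ 2: {1,2,5}  [accepting]
'c' @ 3: {3,4}
'e' @ 4: {1,2,5}  [accepting]
after full input: {1,2,5}  (accept=1 in)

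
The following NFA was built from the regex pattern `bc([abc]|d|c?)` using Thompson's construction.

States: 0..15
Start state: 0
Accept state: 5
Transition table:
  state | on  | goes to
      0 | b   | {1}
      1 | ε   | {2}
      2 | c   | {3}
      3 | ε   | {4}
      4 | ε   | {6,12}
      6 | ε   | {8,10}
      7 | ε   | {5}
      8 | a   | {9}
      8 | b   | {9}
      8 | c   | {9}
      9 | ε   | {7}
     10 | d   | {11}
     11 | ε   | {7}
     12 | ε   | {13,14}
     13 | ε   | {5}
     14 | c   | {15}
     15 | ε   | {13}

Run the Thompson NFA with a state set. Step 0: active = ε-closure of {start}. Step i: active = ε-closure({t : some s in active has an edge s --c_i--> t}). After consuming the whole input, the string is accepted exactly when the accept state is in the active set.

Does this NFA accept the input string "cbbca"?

initial (ε-close {0}): {0}
'c' @ 1: {}  — dead — no transitions
rest 'bbca' ignored (set empty)
after full input: {}  (accept=5 not in)

Answer: REJECT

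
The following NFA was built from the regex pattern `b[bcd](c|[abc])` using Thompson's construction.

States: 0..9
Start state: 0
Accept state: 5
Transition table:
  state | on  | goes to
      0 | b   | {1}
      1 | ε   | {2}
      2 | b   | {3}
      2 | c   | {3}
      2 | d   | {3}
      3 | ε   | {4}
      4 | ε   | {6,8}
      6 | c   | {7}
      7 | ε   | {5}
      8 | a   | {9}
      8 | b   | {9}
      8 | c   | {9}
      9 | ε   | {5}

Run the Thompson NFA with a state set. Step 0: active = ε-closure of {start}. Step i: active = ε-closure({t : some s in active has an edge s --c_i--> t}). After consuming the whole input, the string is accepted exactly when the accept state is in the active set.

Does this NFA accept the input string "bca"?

Answer: ACCEPT

Steps:
S₀ = ε-closure({0}) = {0}
'b' @ 1: {1,2}
'c' @ 2: {3,4,6,8}
'a' @ 3: {5,9}  [accepting]
final: {5,9}; accept 5 in set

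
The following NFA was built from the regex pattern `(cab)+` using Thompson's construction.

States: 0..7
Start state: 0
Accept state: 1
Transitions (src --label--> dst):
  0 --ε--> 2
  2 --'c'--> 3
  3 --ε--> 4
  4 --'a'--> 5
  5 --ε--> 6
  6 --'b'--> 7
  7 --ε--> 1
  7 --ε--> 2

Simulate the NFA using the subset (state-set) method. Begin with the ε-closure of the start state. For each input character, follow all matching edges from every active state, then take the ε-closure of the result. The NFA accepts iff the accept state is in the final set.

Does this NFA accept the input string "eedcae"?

Answer: REJECT

Steps:
initial (ε-close {0}): {0,2}
'e' @ 1: {}  — state set empty
rest 'edcae' ignored (set empty)
end set {} — state 1 not in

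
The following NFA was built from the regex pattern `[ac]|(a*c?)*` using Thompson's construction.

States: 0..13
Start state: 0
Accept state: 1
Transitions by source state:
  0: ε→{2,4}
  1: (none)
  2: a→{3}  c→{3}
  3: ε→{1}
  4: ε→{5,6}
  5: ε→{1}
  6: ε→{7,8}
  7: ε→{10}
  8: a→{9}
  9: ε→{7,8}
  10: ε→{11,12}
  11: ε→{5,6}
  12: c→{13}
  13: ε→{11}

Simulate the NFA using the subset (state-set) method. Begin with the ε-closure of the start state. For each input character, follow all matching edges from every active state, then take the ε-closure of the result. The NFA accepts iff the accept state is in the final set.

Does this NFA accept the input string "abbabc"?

S₀ = ε-closure({0}) = {0,1,2,4,5,6,7,8,10,11,12}
'a' @ 1: {1,3,5,6,7,8,9,10,11,12}  ✓accept
'b' @ 2: {}  — state set empty
rest 'babc' ignored (set empty)
after full input: {}  (accept=1 not in)

Answer: REJECT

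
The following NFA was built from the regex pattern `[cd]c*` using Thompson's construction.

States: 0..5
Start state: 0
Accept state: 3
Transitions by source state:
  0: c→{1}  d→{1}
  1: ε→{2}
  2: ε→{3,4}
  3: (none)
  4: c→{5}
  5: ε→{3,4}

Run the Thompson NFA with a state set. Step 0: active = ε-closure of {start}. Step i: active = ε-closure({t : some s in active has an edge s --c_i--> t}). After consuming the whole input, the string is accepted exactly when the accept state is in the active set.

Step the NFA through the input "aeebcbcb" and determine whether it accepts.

start: ε-closure({0}) = {0}
'a' @ 1: {}  — no active states
rest 'eebcbcb' ignored (set empty)
after full input: {}  (accept=3 not in)

Answer: REJECT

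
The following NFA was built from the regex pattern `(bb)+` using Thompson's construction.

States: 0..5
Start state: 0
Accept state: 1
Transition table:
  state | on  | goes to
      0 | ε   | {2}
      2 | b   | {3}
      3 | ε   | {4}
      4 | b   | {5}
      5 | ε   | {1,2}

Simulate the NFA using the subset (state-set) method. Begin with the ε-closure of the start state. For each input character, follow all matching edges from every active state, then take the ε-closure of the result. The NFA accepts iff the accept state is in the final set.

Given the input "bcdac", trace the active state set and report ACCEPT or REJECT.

initial (ε-close {0}): {0,2}
'b' @ 1: {3,4}
'c' @ 2: {}  — dead — no transitions
rest 'dac' ignored (set empty)
end set {} — state 1 not in

Answer: REJECT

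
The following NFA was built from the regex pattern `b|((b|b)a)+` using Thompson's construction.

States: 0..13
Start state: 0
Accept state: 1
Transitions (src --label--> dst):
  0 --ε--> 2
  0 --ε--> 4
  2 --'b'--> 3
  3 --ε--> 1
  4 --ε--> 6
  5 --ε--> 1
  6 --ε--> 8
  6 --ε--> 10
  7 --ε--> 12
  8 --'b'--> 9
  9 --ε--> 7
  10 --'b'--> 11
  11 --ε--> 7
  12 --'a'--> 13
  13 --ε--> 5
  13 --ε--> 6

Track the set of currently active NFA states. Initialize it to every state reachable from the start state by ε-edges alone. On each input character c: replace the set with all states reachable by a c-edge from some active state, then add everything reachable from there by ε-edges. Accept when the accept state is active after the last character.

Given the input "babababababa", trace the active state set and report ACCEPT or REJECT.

Answer: ACCEPT

Derivation:
start: ε-closure({0}) = {0,2,4,6,8,10}
'b' @ 1: {1,3,7,9,11,12}  (accept∈set)
'a' @ 2: {1,5,6,8,10,13}  (accept∈set)
'b' @ 3: {7,9,11,12}
'a' @ 4: {1,5,6,8,10,13}  (accept∈set)
'b' @ 5: {7,9,11,12}
'a' @ 6: {1,5,6,8,10,13}  (accept∈set)
'b' @ 7: {7,9,11,12}
'a' @ 8: {1,5,6,8,10,13}  (accept∈set)
'b' @ 9: {7,9,11,12}
'a' @ 10: {1,5,6,8,10,13}  (accept∈set)
'b' @ 11: {7,9,11,12}
'a' @ 12: {1,5,6,8,10,13}  (accept∈set)
after full input: {1,5,6,8,10,13}  (accept=1 in)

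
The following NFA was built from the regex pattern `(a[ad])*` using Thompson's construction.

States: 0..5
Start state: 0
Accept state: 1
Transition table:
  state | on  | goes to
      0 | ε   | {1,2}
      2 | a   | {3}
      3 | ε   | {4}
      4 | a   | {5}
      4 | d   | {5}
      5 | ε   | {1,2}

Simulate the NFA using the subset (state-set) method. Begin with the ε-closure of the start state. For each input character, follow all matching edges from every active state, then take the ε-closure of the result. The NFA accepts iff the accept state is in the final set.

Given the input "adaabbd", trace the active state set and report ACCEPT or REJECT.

Answer: REJECT

Derivation:
S₀ = ε-closure({0}) = {0,1,2}
'a' @ 1: {3,4}
'd' @ 2: {1,2,5}  (accept∈set)
'a' @ 3: {3,4}
'a' @ 4: {1,2,5}  (accept∈set)
'b' @ 5: {}  — no active states
rest 'bd' ignored (set empty)
final: {}; accept 1 not in set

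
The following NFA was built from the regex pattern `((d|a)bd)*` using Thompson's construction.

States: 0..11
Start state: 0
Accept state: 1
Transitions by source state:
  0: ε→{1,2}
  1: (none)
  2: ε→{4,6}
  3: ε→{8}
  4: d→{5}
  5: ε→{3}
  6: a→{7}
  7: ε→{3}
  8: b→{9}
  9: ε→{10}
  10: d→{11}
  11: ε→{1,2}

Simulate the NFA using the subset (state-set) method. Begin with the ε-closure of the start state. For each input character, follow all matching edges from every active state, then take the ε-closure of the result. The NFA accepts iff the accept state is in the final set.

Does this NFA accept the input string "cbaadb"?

Answer: REJECT

Trace:
initial (ε-close {0}): {0,1,2,4,6}
'c' @ 1: {}  — state set empty
rest 'baadb' ignored (set empty)
after full input: {}  (accept=1 not in)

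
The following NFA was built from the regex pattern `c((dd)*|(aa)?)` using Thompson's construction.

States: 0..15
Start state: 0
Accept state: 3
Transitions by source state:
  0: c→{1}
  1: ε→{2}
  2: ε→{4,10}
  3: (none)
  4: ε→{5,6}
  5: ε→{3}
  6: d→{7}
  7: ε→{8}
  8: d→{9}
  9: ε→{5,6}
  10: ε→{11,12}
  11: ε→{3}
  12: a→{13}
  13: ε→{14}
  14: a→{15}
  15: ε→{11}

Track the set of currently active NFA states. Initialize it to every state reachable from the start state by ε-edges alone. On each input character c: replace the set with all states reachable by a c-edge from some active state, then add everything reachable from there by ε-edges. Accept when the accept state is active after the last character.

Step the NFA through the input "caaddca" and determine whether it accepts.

Answer: REJECT

Derivation:
start: ε-closure({0}) = {0}
'c' @ 1: {1,2,3,4,5,6,10,11,12}  [accepting]
'a' @ 2: {13,14}
'a' @ 3: {3,11,15}  [accepting]
'd' @ 4: {}  — state set empty
rest 'dca' ignored (set empty)
after full input: {}  (accept=3 not in)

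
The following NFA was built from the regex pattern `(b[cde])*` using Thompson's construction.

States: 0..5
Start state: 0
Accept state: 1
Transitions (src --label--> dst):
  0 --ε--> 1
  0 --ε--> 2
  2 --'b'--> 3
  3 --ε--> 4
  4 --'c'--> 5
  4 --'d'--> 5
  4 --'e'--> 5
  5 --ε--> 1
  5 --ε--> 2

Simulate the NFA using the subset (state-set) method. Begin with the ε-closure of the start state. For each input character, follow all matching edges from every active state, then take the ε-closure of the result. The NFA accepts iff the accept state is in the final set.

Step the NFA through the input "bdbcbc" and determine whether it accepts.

Answer: ACCEPT

Derivation:
S₀ = ε-closure({0}) = {0,1,2}
'b' @ 1: {3,4}
'd' @ 2: {1,2,5}  (accept∈set)
'b' @ 3: {3,4}
'c' @ 4: {1,2,5}  (accept∈set)
'b' @ 5: {3,4}
'c' @ 6: {1,2,5}  (accept∈set)
after full input: {1,2,5}  (accept=1 in)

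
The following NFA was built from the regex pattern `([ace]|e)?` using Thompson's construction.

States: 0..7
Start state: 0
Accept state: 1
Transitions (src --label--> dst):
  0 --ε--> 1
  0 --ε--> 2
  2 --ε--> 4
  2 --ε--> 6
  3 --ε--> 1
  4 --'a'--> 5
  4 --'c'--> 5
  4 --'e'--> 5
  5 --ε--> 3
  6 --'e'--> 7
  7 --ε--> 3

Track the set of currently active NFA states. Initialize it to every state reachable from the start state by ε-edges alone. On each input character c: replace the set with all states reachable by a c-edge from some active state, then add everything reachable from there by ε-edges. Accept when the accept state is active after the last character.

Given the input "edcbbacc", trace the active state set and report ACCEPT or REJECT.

Answer: REJECT

Trace:
S₀ = ε-closure({0}) = {0,1,2,4,6}
'e' @ 1: {1,3,5,7}  [accepting]
'd' @ 2: {}  — dead — no transitions
rest 'cbbacc' ignored (set empty)
after full input: {}  (accept=1 not in)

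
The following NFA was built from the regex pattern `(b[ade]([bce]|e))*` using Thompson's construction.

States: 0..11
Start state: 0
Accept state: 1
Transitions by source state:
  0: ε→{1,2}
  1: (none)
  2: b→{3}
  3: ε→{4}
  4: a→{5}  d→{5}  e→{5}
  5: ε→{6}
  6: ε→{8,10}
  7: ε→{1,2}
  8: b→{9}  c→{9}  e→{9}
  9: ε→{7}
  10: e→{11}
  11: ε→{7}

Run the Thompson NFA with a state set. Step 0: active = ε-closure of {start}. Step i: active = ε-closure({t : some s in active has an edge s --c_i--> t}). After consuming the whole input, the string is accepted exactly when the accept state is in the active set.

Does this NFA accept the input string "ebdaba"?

Answer: REJECT

Derivation:
initial (ε-close {0}): {0,1,2}
'e' @ 1: {}  — no active states
rest 'bdaba' ignored (set empty)
end set {} — state 1 not in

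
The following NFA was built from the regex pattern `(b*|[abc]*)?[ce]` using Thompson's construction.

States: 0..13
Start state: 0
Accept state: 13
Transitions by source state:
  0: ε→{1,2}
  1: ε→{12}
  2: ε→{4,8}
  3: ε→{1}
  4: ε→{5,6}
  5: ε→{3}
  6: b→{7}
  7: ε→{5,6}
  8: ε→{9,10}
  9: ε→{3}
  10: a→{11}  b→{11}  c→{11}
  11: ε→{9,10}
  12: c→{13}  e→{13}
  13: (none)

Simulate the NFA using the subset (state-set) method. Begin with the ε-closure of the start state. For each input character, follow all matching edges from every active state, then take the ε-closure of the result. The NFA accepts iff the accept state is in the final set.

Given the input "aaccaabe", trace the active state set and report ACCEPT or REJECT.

initial (ε-close {0}): {0,1,2,3,4,5,6,8,9,10,12}
'a' @ 1: {1,3,9,10,11,12}
'a' @ 2: {1,3,9,10,11,12}
'c' @ 3: {1,3,9,10,11,12,13}  ✓accept
'c' @ 4: {1,3,9,10,11,12,13}  ✓accept
'a' @ 5: {1,3,9,10,11,12}
'a' @ 6: {1,3,9,10,11,12}
'b' @ 7: {1,3,9,10,11,12}
'e' @ 8: {13}  ✓accept
end set {13} — state 13 in

Answer: ACCEPT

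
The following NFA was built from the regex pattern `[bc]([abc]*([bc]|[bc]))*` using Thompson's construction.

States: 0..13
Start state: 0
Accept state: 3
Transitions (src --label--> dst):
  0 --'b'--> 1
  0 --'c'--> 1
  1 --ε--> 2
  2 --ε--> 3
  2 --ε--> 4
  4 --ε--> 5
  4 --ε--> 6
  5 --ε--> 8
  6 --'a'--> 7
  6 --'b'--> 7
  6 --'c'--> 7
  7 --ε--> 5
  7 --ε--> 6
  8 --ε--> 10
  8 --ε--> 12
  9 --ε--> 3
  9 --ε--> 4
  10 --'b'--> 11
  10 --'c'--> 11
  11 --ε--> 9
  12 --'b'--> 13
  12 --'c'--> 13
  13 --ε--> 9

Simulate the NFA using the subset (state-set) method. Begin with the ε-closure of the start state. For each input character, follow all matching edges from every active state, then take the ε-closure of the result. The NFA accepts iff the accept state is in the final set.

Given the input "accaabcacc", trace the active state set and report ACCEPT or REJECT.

S₀ = ε-closure({0}) = {0}
'a' @ 1: {}  — dead — no transitions
rest 'ccaabcacc' ignored (set empty)
end set {} — state 3 not in

Answer: REJECT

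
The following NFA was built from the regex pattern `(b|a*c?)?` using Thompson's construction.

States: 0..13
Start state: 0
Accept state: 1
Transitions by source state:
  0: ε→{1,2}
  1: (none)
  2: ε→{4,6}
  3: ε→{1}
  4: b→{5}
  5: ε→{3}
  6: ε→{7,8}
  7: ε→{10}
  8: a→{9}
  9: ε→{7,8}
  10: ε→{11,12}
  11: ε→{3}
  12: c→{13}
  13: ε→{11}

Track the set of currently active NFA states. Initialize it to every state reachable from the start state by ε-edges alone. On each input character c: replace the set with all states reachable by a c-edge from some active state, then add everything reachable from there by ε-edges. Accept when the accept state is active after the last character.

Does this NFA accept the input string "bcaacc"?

Answer: REJECT

Trace:
start: ε-closure({0}) = {0,1,2,3,4,6,7,8,10,11,12}
'b' @ 1: {1,3,5}  ✓accept
'c' @ 2: {}  — state set empty
rest 'aacc' ignored (set empty)
end set {} — state 1 not in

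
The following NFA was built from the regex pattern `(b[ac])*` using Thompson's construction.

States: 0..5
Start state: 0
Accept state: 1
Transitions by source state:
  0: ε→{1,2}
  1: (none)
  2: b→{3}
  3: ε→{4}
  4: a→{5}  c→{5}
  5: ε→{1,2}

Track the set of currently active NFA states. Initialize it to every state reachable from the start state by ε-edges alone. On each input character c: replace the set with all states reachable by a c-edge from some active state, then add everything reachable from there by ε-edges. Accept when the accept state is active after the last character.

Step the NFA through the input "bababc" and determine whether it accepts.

S₀ = ε-closure({0}) = {0,1,2}
'b' @ 1: {3,4}
'a' @ 2: {1,2,5}  (accept∈set)
'b' @ 3: {3,4}
'a' @ 4: {1,2,5}  (accept∈set)
'b' @ 5: {3,4}
'c' @ 6: {1,2,5}  (accept∈set)
end set {1,2,5} — state 1 in

Answer: ACCEPT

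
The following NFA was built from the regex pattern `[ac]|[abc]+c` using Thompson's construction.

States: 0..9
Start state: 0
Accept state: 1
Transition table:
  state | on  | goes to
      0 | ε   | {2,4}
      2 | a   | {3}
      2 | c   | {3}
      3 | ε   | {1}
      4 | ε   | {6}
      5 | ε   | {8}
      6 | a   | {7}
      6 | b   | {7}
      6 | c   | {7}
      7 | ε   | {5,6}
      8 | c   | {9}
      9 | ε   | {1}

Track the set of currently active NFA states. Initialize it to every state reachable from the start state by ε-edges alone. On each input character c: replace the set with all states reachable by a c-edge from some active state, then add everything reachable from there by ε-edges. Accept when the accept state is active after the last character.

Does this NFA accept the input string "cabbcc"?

Answer: ACCEPT

Derivation:
S₀ = ε-closure({0}) = {0,2,4,6}
'c' @ 1: {1,3,5,6,7,8}  ✓accept
'a' @ 2: {5,6,7,8}
'b' @ 3: {5,6,7,8}
'b' @ 4: {5,6,7,8}
'c' @ 5: {1,5,6,7,8,9}  ✓accept
'c' @ 6: {1,5,6,7,8,9}  ✓accept
after full input: {1,5,6,7,8,9}  (accept=1 in)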